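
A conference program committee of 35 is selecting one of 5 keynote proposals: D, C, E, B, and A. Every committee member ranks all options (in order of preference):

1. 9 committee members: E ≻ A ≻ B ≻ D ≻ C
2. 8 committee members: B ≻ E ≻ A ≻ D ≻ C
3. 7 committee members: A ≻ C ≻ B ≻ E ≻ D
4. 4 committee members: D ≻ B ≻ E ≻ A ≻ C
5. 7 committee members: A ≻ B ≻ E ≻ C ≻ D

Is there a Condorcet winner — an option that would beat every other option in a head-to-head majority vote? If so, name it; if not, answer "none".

none

Checking pairwise contests:
E beats D 31–4.
D beats C 21–14.
B beats E 26–9.
A beats B 23–12.
E beats A 21–14.
Every option loses at least one head-to-head, so there is no Condorcet winner.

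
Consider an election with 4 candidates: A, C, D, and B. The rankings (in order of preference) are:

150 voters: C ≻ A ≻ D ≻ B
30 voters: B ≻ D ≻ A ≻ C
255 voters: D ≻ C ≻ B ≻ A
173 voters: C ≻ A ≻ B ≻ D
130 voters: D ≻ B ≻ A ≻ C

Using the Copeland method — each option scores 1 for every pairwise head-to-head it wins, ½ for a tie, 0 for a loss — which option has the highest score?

A: loses to C, D, and B → score 0.
C: beats A and B; loses to D → score 2.
D: beats A, C, and B → score 3.
B: beats A; loses to C and D → score 1.
D has the best pairwise record.

D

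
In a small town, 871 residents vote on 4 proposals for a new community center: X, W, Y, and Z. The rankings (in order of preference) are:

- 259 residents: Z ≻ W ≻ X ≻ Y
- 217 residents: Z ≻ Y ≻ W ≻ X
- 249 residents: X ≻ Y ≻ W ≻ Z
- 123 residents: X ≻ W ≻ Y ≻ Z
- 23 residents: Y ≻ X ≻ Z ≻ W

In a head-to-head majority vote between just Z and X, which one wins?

Z

Voters preferring Z to X: 476; preferring X to Z: 395.
Z wins the head-to-head.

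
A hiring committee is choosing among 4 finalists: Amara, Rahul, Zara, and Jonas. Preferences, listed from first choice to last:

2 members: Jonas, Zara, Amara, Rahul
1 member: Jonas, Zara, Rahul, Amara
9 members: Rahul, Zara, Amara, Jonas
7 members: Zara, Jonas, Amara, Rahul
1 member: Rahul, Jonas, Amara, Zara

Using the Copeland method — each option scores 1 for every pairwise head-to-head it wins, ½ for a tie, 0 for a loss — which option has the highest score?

Amara: loses to Rahul, Zara, and Jonas → score 0.
Rahul: beats Amara; ties Zara and Jonas → score 2.
Zara: beats Amara and Jonas; ties Rahul → score 2.5.
Jonas: beats Amara; ties Rahul; loses to Zara → score 1.5.
Zara has the best pairwise record.

Zara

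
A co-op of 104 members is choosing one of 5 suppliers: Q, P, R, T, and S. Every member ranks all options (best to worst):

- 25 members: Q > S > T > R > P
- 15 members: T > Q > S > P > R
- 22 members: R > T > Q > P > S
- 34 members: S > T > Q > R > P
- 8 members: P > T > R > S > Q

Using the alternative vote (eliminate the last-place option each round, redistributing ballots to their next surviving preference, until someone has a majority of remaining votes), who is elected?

Round 1: Q 25, P 8, R 22, T 15, S 34. Eliminate P.
Round 2: Q 25, R 22, T 23, S 34. Eliminate R.
Round 3: Q 25, T 45, S 34. Eliminate Q.
Round 4: T 45, S 59. S has a majority.

S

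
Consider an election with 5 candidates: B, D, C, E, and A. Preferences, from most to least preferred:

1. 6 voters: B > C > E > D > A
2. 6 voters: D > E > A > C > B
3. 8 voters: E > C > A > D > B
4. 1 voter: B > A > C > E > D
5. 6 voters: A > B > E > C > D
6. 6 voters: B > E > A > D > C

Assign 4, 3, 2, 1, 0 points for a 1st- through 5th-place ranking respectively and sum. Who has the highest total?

B: 6·4 + 6·0 + 8·0 + 1·4 + 6·3 + 6·4 = 70
D: 6·1 + 6·4 + 8·1 + 1·0 + 6·0 + 6·1 = 44
C: 6·3 + 6·1 + 8·3 + 1·2 + 6·1 + 6·0 = 56
E: 6·2 + 6·3 + 8·4 + 1·1 + 6·2 + 6·3 = 93
A: 6·0 + 6·2 + 8·2 + 1·3 + 6·4 + 6·2 = 67
E has the highest Borda score (93).

E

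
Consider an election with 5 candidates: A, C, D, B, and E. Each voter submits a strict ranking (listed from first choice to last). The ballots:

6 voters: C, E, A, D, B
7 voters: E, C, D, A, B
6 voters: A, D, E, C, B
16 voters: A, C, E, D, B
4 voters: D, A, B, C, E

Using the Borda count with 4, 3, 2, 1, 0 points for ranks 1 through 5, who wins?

A

A: 6·2 + 7·1 + 6·4 + 16·4 + 4·3 = 119
C: 6·4 + 7·3 + 6·1 + 16·3 + 4·1 = 103
D: 6·1 + 7·2 + 6·3 + 16·1 + 4·4 = 70
B: 6·0 + 7·0 + 6·0 + 16·0 + 4·2 = 8
E: 6·3 + 7·4 + 6·2 + 16·2 + 4·0 = 90
A has the highest Borda score (119).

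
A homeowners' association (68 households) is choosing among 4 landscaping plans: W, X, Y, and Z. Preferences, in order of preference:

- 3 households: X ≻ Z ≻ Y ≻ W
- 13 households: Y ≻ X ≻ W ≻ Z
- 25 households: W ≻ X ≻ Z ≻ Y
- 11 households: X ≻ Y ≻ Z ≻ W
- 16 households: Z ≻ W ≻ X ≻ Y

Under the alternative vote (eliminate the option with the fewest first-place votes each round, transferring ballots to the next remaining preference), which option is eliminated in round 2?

Round 1: W 25, X 14, Y 13, Z 16. Eliminate Y.
Round 2: W 25, X 27, Z 16. Eliminate Z.

Z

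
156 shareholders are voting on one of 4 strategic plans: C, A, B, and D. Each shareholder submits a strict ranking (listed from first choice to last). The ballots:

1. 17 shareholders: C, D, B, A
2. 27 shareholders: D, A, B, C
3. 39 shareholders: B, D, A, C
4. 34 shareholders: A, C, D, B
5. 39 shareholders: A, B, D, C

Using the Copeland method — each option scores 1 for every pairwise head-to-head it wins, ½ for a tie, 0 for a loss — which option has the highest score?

C: loses to A, B, and D → score 0.
A: beats C and B; loses to D → score 2.
B: beats C; ties D; loses to A → score 1.5.
D: beats C and A; ties B → score 2.5.
D has the best pairwise record.

D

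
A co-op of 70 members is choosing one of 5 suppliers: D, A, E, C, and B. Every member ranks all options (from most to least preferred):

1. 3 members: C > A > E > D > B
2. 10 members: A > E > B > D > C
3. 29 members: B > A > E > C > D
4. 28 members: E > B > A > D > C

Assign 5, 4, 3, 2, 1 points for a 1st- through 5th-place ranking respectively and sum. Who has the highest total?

B

D: 3·2 + 10·2 + 29·1 + 28·2 = 111
A: 3·4 + 10·5 + 29·4 + 28·3 = 262
E: 3·3 + 10·4 + 29·3 + 28·5 = 276
C: 3·5 + 10·1 + 29·2 + 28·1 = 111
B: 3·1 + 10·3 + 29·5 + 28·4 = 290
B has the highest Borda score (290).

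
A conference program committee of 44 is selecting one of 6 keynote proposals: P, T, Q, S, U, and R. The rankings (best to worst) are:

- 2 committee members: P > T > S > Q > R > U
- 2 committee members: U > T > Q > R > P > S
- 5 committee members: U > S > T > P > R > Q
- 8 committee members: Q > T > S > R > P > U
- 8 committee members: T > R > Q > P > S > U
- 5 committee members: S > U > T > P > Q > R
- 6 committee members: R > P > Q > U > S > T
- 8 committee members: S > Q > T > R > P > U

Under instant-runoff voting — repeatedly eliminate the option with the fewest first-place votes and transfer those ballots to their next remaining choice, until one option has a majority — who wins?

Q

Round 1: P 2, T 8, Q 8, S 13, U 7, R 6. Eliminate P.
Round 2: T 10, Q 8, S 13, U 7, R 6. Eliminate R.
Round 3: T 10, Q 14, S 13, U 7. Eliminate U.
Round 4: T 12, Q 14, S 18. Eliminate T.
Round 5: Q 24, S 20. Q has a majority.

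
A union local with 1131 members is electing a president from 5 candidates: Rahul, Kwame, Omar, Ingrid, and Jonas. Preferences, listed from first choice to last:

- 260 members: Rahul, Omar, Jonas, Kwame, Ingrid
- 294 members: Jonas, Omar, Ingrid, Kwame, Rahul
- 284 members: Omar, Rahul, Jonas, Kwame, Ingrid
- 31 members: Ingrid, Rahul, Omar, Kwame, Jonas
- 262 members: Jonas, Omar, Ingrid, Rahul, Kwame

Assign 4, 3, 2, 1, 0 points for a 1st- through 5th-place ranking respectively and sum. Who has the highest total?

Rahul: 260·4 + 294·0 + 284·3 + 31·3 + 262·1 = 2247
Kwame: 260·1 + 294·1 + 284·1 + 31·1 + 262·0 = 869
Omar: 260·3 + 294·3 + 284·4 + 31·2 + 262·3 = 3646
Ingrid: 260·0 + 294·2 + 284·0 + 31·4 + 262·2 = 1236
Jonas: 260·2 + 294·4 + 284·2 + 31·0 + 262·4 = 3312
Omar has the highest Borda score (3646).

Omar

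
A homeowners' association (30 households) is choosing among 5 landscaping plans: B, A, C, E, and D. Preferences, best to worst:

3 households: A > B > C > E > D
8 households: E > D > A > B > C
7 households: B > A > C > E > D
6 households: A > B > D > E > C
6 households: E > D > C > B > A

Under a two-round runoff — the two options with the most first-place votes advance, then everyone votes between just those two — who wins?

Round 1 first-place votes: B 7, A 9, C 0, E 14, D 0.
E and A advance.
Runoff: E is preferred to A by 14 voters; A by 16.
A wins the runoff.

A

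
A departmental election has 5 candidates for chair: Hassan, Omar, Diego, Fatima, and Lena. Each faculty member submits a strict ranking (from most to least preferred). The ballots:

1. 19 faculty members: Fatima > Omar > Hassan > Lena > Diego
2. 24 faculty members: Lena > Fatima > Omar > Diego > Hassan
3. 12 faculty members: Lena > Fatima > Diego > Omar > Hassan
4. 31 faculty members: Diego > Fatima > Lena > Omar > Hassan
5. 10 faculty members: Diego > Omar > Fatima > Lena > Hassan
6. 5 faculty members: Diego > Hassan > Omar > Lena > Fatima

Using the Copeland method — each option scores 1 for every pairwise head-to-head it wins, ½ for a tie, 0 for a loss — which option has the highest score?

Fatima

Hassan: loses to Omar, Diego, Fatima, and Lena → score 0.
Omar: beats Hassan; loses to Diego, Fatima, and Lena → score 1.
Diego: beats Hassan and Omar; loses to Fatima and Lena → score 2.
Fatima: beats Hassan, Omar, Diego, and Lena → score 4.
Lena: beats Hassan, Omar, and Diego; loses to Fatima → score 3.
Fatima has the best pairwise record.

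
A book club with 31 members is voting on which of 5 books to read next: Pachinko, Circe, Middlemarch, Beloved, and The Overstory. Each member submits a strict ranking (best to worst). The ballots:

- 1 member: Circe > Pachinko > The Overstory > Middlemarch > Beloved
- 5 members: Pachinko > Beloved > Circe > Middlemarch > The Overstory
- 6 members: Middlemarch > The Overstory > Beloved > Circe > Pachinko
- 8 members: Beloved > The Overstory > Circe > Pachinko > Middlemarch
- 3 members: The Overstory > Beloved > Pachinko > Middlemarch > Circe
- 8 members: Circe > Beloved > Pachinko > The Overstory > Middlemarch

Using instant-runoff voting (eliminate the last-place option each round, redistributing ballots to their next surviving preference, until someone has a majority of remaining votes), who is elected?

Beloved

Round 1: Pachinko 5, Circe 9, Middlemarch 6, Beloved 8, The Overstory 3. Eliminate The Overstory.
Round 2: Pachinko 5, Circe 9, Middlemarch 6, Beloved 11. Eliminate Pachinko.
Round 3: Circe 9, Middlemarch 6, Beloved 16. Beloved has a majority.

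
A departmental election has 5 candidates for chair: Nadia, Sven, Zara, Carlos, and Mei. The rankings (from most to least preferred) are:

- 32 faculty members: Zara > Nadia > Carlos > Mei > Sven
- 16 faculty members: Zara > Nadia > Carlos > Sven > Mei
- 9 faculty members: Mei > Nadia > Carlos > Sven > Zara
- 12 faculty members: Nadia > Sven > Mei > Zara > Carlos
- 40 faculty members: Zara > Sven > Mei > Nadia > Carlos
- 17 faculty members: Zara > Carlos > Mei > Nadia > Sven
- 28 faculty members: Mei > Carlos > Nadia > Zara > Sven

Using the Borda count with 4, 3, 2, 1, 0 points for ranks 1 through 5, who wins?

Nadia: 32·3 + 16·3 + 9·3 + 12·4 + 40·1 + 17·1 + 28·2 = 332
Sven: 32·0 + 16·1 + 9·1 + 12·3 + 40·3 + 17·0 + 28·0 = 181
Zara: 32·4 + 16·4 + 9·0 + 12·1 + 40·4 + 17·4 + 28·1 = 460
Carlos: 32·2 + 16·2 + 9·2 + 12·0 + 40·0 + 17·3 + 28·3 = 249
Mei: 32·1 + 16·0 + 9·4 + 12·2 + 40·2 + 17·2 + 28·4 = 318
Zara has the highest Borda score (460).

Zara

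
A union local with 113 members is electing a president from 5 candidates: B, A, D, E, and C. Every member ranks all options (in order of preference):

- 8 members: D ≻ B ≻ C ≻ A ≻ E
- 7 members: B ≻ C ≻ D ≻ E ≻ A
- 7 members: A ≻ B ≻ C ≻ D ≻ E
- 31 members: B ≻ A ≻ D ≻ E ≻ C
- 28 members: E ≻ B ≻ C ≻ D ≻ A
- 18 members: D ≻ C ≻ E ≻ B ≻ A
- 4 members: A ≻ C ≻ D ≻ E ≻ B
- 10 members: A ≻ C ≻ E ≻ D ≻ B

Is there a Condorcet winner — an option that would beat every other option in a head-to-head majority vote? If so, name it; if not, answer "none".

Checking pairwise contests:
E beats B 60–53.
B beats A 92–21.
B beats D 73–40.
A beats E 60–53.
B beats C 81–32.
Every option loses at least one head-to-head, so there is no Condorcet winner.

none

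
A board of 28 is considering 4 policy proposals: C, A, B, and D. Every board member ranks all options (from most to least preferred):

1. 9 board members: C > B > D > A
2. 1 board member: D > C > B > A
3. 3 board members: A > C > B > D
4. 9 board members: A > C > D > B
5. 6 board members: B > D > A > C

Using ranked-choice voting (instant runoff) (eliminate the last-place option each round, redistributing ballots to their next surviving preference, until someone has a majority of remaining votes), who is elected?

A

Round 1: C 9, A 12, B 6, D 1. Eliminate D.
Round 2: C 10, A 12, B 6. Eliminate B.
Round 3: C 10, A 18. A has a majority.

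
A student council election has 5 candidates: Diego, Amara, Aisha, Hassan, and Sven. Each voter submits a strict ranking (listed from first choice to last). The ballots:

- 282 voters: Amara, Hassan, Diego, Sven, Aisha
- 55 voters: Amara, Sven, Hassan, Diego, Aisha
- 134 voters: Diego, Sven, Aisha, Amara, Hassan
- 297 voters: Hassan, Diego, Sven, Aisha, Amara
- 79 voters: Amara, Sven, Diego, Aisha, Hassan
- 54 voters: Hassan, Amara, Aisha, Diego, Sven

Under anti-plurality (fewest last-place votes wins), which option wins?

Diego

Last-place votes: Diego 0, Amara 297, Aisha 337, Hassan 213, Sven 54.
Diego is ranked last by the fewest voters, so Diego wins.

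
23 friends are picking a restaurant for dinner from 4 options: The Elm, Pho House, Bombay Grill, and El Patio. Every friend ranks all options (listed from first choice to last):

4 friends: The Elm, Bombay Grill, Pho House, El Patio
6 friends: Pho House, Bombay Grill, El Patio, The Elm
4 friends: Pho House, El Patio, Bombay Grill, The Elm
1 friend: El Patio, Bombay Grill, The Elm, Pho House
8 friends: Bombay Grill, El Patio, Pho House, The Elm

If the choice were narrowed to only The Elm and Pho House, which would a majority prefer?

Pho House

Voters preferring The Elm to Pho House: 5; preferring Pho House to The Elm: 18.
Pho House wins the head-to-head.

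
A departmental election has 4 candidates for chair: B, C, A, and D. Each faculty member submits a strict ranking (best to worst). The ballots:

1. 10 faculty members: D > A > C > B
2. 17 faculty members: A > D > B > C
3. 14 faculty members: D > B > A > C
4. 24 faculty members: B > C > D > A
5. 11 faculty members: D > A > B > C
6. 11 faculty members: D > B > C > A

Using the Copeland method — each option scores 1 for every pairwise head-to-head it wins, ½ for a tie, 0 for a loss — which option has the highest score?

B: beats C and A; loses to D → score 2.
C: loses to B, A, and D → score 0.
A: beats C; loses to B and D → score 1.
D: beats B, C, and A → score 3.
D has the best pairwise record.

D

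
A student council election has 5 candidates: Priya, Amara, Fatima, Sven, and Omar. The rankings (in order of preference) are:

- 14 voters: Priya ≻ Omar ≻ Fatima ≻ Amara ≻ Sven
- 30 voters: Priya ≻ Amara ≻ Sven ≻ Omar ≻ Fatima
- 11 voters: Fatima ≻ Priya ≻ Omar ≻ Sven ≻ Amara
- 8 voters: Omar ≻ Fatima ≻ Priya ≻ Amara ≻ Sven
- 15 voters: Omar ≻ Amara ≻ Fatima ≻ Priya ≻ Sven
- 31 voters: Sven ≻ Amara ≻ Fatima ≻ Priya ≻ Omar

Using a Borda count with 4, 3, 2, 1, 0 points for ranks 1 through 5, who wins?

Priya: 14·4 + 30·4 + 11·3 + 8·2 + 15·1 + 31·1 = 271
Amara: 14·1 + 30·3 + 11·0 + 8·1 + 15·3 + 31·3 = 250
Fatima: 14·2 + 30·0 + 11·4 + 8·3 + 15·2 + 31·2 = 188
Sven: 14·0 + 30·2 + 11·1 + 8·0 + 15·0 + 31·4 = 195
Omar: 14·3 + 30·1 + 11·2 + 8·4 + 15·4 + 31·0 = 186
Priya has the highest Borda score (271).

Priya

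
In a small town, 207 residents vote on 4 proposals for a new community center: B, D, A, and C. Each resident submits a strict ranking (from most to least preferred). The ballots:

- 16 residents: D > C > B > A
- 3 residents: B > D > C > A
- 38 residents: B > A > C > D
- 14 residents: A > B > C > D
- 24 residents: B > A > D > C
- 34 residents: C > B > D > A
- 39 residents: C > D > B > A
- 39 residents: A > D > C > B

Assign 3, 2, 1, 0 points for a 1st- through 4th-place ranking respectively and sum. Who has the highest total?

B

B: 16·1 + 3·3 + 38·3 + 14·2 + 24·3 + 34·2 + 39·1 + 39·0 = 346
D: 16·3 + 3·2 + 38·0 + 14·0 + 24·1 + 34·1 + 39·2 + 39·2 = 268
A: 16·0 + 3·0 + 38·2 + 14·3 + 24·2 + 34·0 + 39·0 + 39·3 = 283
C: 16·2 + 3·1 + 38·1 + 14·1 + 24·0 + 34·3 + 39·3 + 39·1 = 345
B has the highest Borda score (346).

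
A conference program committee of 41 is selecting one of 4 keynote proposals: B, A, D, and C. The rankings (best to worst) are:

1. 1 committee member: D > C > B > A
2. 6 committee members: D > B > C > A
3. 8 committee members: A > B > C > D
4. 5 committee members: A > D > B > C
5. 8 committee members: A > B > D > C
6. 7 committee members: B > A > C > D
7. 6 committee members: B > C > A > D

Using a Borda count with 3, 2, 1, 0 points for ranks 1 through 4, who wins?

B: 1·1 + 6·2 + 8·2 + 5·1 + 8·2 + 7·3 + 6·3 = 89
A: 1·0 + 6·0 + 8·3 + 5·3 + 8·3 + 7·2 + 6·1 = 83
D: 1·3 + 6·3 + 8·0 + 5·2 + 8·1 + 7·0 + 6·0 = 39
C: 1·2 + 6·1 + 8·1 + 5·0 + 8·0 + 7·1 + 6·2 = 35
B has the highest Borda score (89).

B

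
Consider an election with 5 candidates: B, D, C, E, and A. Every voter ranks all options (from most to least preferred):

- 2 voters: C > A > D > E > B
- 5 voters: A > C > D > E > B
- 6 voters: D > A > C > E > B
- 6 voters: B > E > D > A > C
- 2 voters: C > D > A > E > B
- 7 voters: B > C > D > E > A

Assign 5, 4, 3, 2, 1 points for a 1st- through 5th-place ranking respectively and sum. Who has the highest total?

D

B: 2·1 + 5·1 + 6·1 + 6·5 + 2·1 + 7·5 = 80
D: 2·3 + 5·3 + 6·5 + 6·3 + 2·4 + 7·3 = 98
C: 2·5 + 5·4 + 6·3 + 6·1 + 2·5 + 7·4 = 92
E: 2·2 + 5·2 + 6·2 + 6·4 + 2·2 + 7·2 = 68
A: 2·4 + 5·5 + 6·4 + 6·2 + 2·3 + 7·1 = 82
D has the highest Borda score (98).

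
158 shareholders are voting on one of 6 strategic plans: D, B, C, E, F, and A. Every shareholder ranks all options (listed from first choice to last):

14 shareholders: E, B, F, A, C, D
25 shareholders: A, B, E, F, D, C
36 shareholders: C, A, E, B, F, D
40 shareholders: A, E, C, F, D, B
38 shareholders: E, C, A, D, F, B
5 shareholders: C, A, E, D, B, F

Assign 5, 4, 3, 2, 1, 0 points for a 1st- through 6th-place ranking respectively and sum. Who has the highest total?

A

D: 14·0 + 25·1 + 36·0 + 40·1 + 38·2 + 5·2 = 151
B: 14·4 + 25·4 + 36·2 + 40·0 + 38·0 + 5·1 = 233
C: 14·1 + 25·0 + 36·5 + 40·3 + 38·4 + 5·5 = 491
E: 14·5 + 25·3 + 36·3 + 40·4 + 38·5 + 5·3 = 618
F: 14·3 + 25·2 + 36·1 + 40·2 + 38·1 + 5·0 = 246
A: 14·2 + 25·5 + 36·4 + 40·5 + 38·3 + 5·4 = 631
A has the highest Borda score (631).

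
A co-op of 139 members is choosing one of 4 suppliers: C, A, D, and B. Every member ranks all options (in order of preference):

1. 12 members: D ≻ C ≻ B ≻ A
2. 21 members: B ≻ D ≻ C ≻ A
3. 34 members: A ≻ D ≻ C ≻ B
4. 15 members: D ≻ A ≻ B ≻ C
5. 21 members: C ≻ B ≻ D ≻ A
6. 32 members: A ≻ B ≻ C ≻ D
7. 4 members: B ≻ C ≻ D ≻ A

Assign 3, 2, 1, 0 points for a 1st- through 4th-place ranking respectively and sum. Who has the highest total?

A

C: 12·2 + 21·1 + 34·1 + 15·0 + 21·3 + 32·1 + 4·2 = 182
A: 12·0 + 21·0 + 34·3 + 15·2 + 21·0 + 32·3 + 4·0 = 228
D: 12·3 + 21·2 + 34·2 + 15·3 + 21·1 + 32·0 + 4·1 = 216
B: 12·1 + 21·3 + 34·0 + 15·1 + 21·2 + 32·2 + 4·3 = 208
A has the highest Borda score (228).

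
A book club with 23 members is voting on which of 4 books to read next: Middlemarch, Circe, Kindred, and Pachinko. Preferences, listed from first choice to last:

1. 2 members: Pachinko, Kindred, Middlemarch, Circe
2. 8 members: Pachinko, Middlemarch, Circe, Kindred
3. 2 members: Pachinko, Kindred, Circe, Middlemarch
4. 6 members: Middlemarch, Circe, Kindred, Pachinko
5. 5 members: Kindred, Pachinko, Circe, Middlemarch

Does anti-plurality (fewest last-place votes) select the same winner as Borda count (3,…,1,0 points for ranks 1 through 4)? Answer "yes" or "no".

no

Anti-plurality — last-place votes: Middlemarch 7, Circe 2, Kindred 8, Pachinko 6. Winner: Circe.
Borda — scores: Middlemarch 36, Circe 27, Kindred 29, Pachinko 46. Winner: Pachinko.
The two methods disagree.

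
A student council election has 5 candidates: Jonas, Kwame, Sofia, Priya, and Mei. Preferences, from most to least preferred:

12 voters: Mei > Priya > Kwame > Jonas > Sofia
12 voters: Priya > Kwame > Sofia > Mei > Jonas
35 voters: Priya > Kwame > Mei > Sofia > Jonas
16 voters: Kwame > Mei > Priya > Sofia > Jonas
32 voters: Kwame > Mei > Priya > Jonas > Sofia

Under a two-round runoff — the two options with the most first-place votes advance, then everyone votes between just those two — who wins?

Priya

Round 1 first-place votes: Jonas 0, Kwame 48, Sofia 0, Priya 47, Mei 12.
Kwame and Priya advance.
Runoff: Kwame is preferred to Priya by 48 voters; Priya by 59.
Priya wins the runoff.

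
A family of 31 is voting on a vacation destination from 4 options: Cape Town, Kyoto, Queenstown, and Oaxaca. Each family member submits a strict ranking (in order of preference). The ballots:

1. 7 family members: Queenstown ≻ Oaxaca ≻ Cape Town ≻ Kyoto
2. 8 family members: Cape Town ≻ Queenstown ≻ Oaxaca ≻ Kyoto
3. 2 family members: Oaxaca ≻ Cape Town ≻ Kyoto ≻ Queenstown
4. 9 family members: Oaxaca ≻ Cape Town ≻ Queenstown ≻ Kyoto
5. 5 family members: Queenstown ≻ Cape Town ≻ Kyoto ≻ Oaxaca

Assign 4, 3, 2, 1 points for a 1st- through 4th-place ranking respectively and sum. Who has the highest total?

Cape Town

Cape Town: 7·2 + 8·4 + 2·3 + 9·3 + 5·3 = 94
Kyoto: 7·1 + 8·1 + 2·2 + 9·1 + 5·2 = 38
Queenstown: 7·4 + 8·3 + 2·1 + 9·2 + 5·4 = 92
Oaxaca: 7·3 + 8·2 + 2·4 + 9·4 + 5·1 = 86
Cape Town has the highest Borda score (94).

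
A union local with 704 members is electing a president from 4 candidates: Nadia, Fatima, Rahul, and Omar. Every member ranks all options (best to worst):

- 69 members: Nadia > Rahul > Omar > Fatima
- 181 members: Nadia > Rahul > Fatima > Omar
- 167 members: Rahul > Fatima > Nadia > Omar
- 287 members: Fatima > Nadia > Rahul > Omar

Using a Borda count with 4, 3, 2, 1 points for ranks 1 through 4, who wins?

Nadia: 69·4 + 181·4 + 167·2 + 287·3 = 2195
Fatima: 69·1 + 181·2 + 167·3 + 287·4 = 2080
Rahul: 69·3 + 181·3 + 167·4 + 287·2 = 1992
Omar: 69·2 + 181·1 + 167·1 + 287·1 = 773
Nadia has the highest Borda score (2195).

Nadia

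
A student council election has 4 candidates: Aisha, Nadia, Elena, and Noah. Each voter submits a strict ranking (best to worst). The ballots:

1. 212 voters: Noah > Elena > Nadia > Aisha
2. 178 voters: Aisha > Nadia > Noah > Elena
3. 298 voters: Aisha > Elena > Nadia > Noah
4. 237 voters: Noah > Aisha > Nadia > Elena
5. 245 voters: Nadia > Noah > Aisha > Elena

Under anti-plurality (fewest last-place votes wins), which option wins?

Nadia

Last-place votes: Aisha 212, Nadia 0, Elena 660, Noah 298.
Nadia is ranked last by the fewest voters, so Nadia wins.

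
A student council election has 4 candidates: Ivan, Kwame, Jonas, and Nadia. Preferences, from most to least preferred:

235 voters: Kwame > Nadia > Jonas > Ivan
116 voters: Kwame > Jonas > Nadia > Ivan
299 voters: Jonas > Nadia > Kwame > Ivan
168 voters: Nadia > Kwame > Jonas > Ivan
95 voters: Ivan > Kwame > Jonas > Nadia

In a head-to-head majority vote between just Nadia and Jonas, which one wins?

Voters preferring Nadia to Jonas: 403; preferring Jonas to Nadia: 510.
Jonas wins the head-to-head.

Jonas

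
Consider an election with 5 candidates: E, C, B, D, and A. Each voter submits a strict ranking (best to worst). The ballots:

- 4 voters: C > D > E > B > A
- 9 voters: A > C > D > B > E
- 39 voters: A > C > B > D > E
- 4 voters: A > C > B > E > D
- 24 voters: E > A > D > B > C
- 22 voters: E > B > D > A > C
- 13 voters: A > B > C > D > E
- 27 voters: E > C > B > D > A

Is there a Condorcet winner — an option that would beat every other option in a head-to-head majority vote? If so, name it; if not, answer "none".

E vs C: 73–69 for E.
E vs B: 77–65 for E.
E vs D: 77–65 for E.
E vs A: 77–65 for E.
E beats every other option head-to-head.

E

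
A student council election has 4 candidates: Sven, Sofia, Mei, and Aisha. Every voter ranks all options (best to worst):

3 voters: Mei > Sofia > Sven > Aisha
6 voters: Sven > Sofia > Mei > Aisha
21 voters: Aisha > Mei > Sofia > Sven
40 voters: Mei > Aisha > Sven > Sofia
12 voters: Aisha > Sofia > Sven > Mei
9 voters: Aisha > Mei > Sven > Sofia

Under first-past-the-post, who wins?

First-place votes: Sven 6, Sofia 0, Mei 43, Aisha 42.
Mei has the most first-place votes.

Mei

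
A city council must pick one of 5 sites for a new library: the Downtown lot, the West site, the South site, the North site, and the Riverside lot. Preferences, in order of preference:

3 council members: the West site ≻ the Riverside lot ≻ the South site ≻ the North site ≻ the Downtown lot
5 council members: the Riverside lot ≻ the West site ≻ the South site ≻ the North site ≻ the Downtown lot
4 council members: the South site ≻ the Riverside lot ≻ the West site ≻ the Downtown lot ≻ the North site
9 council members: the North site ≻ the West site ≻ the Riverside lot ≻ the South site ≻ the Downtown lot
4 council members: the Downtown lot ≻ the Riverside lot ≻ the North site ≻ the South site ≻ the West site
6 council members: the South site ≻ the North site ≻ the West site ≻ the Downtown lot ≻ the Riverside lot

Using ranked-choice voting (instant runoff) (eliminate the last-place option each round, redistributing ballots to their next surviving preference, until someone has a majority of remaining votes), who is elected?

the Riverside lot

Round 1: the Downtown lot 4, the West site 3, the South site 10, the North site 9, the Riverside lot 5. Eliminate the West site.
Round 2: the Downtown lot 4, the South site 10, the North site 9, the Riverside lot 8. Eliminate the Downtown lot.
Round 3: the South site 10, the North site 9, the Riverside lot 12. Eliminate the North site.
Round 4: the South site 10, the Riverside lot 21. The Riverside lot has a majority.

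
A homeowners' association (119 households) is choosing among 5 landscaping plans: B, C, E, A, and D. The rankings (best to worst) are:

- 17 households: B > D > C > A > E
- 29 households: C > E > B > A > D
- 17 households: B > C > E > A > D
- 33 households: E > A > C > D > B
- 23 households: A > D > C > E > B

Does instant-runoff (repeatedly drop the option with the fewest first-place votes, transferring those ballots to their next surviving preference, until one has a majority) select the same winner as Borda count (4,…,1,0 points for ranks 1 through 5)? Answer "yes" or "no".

yes

Instant-runoff — R1 B 34, C 29, E 33, A 23, D 0 (D out); R2 B 34, C 29, E 33, A 23 (A out); R3 B 34, C 52, E 33 (E out); R4 B 34, C 85 (C winner). Winner: C.
Borda — scores: B 194, C 313, E 276, A 254, D 153. Winner: C.
The two methods agree.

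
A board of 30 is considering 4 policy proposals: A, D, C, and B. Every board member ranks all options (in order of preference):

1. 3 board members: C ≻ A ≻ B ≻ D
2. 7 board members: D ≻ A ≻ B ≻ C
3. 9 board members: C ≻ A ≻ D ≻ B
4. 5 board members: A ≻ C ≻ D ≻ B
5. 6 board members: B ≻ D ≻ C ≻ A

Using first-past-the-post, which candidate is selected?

First-place votes: A 5, D 7, C 12, B 6.
C has the most first-place votes.

C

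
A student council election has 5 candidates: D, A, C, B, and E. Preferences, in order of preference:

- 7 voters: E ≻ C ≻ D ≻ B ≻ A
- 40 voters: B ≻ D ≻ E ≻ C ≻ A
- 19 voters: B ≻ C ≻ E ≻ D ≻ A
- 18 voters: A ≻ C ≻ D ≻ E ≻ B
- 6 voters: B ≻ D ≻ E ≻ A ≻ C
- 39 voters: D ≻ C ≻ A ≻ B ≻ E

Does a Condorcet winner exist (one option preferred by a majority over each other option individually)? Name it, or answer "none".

B vs D: 65–64 for B.
B vs A: 72–57 for B.
B vs C: 65–64 for B.
B vs E: 104–25 for B.
B beats every other option head-to-head.

B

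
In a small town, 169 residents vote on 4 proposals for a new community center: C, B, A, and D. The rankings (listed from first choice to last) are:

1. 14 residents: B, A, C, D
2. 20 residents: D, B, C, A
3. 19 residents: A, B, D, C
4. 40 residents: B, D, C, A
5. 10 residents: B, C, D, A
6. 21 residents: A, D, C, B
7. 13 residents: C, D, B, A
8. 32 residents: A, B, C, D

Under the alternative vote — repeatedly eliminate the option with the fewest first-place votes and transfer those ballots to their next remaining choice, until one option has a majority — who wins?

Round 1: C 13, B 64, A 72, D 20. Eliminate C.
Round 2: B 64, A 72, D 33. Eliminate D.
Round 3: B 97, A 72. B has a majority.

B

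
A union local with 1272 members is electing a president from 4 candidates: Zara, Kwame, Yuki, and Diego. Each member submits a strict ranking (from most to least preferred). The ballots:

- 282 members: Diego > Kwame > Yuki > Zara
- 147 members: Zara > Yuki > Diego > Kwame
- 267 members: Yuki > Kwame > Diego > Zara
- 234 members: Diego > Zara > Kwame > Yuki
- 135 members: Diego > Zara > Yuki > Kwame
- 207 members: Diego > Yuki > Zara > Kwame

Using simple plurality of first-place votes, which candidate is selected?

Diego

First-place votes: Zara 147, Kwame 0, Yuki 267, Diego 858.
Diego has the most first-place votes.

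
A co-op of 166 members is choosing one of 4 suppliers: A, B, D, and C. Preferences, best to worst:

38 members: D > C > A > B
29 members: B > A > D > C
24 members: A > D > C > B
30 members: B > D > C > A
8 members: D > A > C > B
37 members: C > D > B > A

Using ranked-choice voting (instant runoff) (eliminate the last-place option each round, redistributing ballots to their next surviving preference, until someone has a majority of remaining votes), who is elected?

Round 1: A 24, B 59, D 46, C 37. Eliminate A.
Round 2: B 59, D 70, C 37. Eliminate C.
Round 3: B 59, D 107. D has a majority.

D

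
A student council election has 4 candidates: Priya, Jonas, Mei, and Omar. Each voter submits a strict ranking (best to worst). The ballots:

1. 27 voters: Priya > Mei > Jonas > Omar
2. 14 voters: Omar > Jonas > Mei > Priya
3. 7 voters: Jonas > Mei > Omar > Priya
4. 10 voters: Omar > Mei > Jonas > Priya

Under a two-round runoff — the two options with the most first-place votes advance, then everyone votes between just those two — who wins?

Omar

Round 1 first-place votes: Priya 27, Jonas 7, Mei 0, Omar 24.
Priya and Omar advance.
Runoff: Priya is preferred to Omar by 27 voters; Omar by 31.
Omar wins the runoff.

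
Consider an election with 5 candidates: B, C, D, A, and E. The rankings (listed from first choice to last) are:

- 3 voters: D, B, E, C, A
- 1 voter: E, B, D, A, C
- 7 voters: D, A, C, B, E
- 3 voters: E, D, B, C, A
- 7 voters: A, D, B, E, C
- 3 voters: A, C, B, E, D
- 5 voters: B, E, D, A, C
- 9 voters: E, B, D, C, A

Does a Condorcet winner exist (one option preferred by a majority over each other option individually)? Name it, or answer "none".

none

Checking pairwise contests:
D beats B 20–18.
B beats C 28–10.
E beats D 21–17.
B beats A 21–17.
B beats E 25–13.
Every option loses at least one head-to-head, so there is no Condorcet winner.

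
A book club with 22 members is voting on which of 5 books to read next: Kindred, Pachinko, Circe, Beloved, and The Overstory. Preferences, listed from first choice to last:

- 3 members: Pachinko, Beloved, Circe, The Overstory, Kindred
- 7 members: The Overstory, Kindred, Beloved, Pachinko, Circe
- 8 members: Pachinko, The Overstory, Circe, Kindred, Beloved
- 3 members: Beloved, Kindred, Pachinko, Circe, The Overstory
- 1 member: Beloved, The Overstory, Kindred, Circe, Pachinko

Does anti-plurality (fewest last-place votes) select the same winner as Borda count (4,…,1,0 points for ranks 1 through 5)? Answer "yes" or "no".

Anti-plurality — last-place votes: Kindred 3, Pachinko 1, Circe 7, Beloved 8, The Overstory 3. Winner: Pachinko.
Borda — scores: Kindred 40, Pachinko 57, Circe 26, Beloved 39, The Overstory 58. Winner: The Overstory.
The two methods disagree.

no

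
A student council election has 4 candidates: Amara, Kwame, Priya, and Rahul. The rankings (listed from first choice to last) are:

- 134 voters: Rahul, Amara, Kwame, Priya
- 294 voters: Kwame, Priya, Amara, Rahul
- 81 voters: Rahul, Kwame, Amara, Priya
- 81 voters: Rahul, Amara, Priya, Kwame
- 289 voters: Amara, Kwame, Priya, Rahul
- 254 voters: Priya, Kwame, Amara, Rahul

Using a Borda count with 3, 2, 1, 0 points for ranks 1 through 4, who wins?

Amara: 134·2 + 294·1 + 81·1 + 81·2 + 289·3 + 254·1 = 1926
Kwame: 134·1 + 294·3 + 81·2 + 81·0 + 289·2 + 254·2 = 2264
Priya: 134·0 + 294·2 + 81·0 + 81·1 + 289·1 + 254·3 = 1720
Rahul: 134·3 + 294·0 + 81·3 + 81·3 + 289·0 + 254·0 = 888
Kwame has the highest Borda score (2264).

Kwame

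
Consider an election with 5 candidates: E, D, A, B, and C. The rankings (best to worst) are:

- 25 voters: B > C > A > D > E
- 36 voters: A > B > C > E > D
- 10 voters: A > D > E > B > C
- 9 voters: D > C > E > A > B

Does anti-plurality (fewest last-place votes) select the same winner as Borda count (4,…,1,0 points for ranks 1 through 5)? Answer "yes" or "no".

yes

Anti-plurality — last-place votes: E 25, D 36, A 0, B 9, C 10. Winner: A.
Borda — scores: E 74, D 91, A 243, B 218, C 174. Winner: A.
The two methods agree.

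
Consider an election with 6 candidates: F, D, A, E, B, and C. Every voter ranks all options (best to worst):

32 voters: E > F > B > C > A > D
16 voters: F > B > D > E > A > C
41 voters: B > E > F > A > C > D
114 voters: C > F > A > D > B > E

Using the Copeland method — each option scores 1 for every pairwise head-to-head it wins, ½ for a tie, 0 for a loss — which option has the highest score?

C

F: beats D, A, E, and B; loses to C → score 4.
D: beats E and B; loses to F, A, and C → score 2.
A: beats D, E, and B; loses to F and C → score 3.
E: loses to F, D, A, B, and C → score 0.
B: beats E; loses to F, D, A, and C → score 1.
C: beats F, D, A, E, and B → score 5.
C has the best pairwise record.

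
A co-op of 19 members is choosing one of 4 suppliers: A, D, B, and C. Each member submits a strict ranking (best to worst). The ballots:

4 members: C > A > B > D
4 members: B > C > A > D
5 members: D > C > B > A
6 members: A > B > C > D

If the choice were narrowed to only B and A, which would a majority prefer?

A

Voters preferring B to A: 9; preferring A to B: 10.
A wins the head-to-head.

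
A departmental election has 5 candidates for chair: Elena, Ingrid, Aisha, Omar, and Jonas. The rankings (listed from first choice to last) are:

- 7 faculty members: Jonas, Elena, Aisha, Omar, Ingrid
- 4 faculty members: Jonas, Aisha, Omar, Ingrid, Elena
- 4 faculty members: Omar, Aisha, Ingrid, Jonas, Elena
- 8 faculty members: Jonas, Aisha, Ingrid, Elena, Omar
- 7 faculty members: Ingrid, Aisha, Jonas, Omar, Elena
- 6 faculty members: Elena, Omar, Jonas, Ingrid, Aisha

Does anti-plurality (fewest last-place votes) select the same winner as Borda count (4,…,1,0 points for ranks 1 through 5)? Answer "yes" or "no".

Anti-plurality — last-place votes: Elena 15, Ingrid 7, Aisha 6, Omar 8, Jonas 0. Winner: Jonas.
Borda — scores: Elena 53, Ingrid 62, Aisha 83, Omar 56, Jonas 106. Winner: Jonas.
The two methods agree.

yes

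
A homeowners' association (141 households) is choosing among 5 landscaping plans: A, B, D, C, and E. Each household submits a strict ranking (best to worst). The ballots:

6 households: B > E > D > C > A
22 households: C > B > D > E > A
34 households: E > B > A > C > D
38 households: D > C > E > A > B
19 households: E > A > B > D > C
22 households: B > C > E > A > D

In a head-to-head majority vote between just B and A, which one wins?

B

Voters preferring B to A: 84; preferring A to B: 57.
B wins the head-to-head.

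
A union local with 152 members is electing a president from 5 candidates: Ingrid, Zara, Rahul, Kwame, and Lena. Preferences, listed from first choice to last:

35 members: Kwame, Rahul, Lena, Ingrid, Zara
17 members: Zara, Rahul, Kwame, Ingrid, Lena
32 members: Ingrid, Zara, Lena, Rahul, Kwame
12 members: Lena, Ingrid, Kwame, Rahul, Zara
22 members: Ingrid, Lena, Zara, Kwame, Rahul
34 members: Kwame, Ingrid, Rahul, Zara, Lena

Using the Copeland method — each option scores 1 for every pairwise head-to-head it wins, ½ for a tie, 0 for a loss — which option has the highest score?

Ingrid: beats Zara, Rahul, and Lena; loses to Kwame → score 3.
Zara: beats Lena; loses to Ingrid, Rahul, and Kwame → score 1.
Rahul: beats Zara and Lena; loses to Ingrid and Kwame → score 2.
Kwame: beats Ingrid, Zara, Rahul, and Lena → score 4.
Lena: loses to Ingrid, Zara, Rahul, and Kwame → score 0.
Kwame has the best pairwise record.

Kwame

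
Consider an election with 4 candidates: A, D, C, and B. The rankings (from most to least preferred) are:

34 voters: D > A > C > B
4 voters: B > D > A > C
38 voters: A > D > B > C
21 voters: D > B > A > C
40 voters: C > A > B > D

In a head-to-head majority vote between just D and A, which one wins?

Voters preferring D to A: 59; preferring A to D: 78.
A wins the head-to-head.

A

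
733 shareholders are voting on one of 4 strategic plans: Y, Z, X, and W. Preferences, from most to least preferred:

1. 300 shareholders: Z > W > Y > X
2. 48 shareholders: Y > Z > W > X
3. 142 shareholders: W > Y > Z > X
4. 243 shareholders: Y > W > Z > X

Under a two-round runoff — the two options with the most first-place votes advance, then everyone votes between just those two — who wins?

Round 1 first-place votes: Y 291, Z 300, X 0, W 142.
Z and Y advance.
Runoff: Z is preferred to Y by 300 voters; Y by 433.
Y wins the runoff.

Y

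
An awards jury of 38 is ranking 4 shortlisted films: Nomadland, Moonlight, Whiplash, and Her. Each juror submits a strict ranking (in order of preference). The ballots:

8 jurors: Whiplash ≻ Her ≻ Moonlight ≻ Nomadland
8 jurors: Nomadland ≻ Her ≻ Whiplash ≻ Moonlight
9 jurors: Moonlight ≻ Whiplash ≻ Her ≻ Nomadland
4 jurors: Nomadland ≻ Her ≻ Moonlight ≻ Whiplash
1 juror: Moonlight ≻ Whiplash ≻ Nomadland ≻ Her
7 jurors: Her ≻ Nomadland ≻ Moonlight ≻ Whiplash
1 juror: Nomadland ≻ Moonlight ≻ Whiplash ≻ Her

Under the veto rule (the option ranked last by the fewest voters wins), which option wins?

Her

Last-place votes: Nomadland 17, Moonlight 8, Whiplash 11, Her 2.
Her is ranked last by the fewest voters, so Her wins.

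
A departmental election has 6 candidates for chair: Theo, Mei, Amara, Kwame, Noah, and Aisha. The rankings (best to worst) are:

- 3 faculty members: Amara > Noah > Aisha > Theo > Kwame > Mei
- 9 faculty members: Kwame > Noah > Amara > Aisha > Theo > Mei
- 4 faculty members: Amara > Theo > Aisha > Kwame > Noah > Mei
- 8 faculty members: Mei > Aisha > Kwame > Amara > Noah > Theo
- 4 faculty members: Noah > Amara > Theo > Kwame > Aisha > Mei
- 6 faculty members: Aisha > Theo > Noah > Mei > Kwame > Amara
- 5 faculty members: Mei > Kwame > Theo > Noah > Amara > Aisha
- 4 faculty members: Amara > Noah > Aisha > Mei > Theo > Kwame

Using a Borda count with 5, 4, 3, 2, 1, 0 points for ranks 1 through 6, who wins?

Theo: 3·2 + 9·1 + 4·4 + 8·0 + 4·3 + 6·4 + 5·3 + 4·1 = 86
Mei: 3·0 + 9·0 + 4·0 + 8·5 + 4·0 + 6·2 + 5·5 + 4·2 = 85
Amara: 3·5 + 9·3 + 4·5 + 8·2 + 4·4 + 6·0 + 5·1 + 4·5 = 119
Kwame: 3·1 + 9·5 + 4·2 + 8·3 + 4·2 + 6·1 + 5·4 + 4·0 = 114
Noah: 3·4 + 9·4 + 4·1 + 8·1 + 4·5 + 6·3 + 5·2 + 4·4 = 124
Aisha: 3·3 + 9·2 + 4·3 + 8·4 + 4·1 + 6·5 + 5·0 + 4·3 = 117
Noah has the highest Borda score (124).

Noah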